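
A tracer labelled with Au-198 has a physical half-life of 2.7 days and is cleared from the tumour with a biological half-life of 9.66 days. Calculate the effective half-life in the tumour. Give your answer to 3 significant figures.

2.11 days

1/t_eff = 1/t_phys + 1/t_biol = 1/2.7 + 1/9.66 = 0.47389 per day.
t_eff = 2.7 × 9.66 / (2.7 + 9.66) ≈ 2.1102 days.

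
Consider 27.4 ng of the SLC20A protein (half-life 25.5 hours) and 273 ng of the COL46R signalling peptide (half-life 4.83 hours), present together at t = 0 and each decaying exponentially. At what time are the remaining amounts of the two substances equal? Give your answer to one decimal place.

Set 27.4·(1/2)^(t/25.5) = 273·(1/2)^(t/4.83).
Taking log₂: log₂(27.4/273) = t·(1/25.5 − 1/4.83).
log₂(0.10037) = -3.3167; 1/25.5 − 1/4.83 = -0.16782.
t = -3.3167 / -0.16782 ≈ 19.763 hours.

19.8 hours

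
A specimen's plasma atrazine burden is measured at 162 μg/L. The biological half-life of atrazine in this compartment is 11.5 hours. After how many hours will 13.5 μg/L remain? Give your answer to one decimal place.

Fraction remaining = 13.5/162 ≈ 0.083333.
n = log₂(162/13.5) = ln(12)/ln 2 ≈ 3.585 half-lives.
t = n × t½ = 3.585 × 11.5 ≈ 41.227 hours.

41.2 hours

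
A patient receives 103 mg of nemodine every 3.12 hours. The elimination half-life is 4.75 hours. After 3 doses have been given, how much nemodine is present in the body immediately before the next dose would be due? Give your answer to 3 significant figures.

133 mg

The 3 doses were given 9.36, 6.24, 3.12 hours ago.
Total = 103·(1/2)^(9.36/4.75) + 103·(1/2)^(6.24/4.75) + 103·(1/2)^(3.12/4.75)
      = 26.281 + 41.436 + 65.329 ≈ 133.05 mg.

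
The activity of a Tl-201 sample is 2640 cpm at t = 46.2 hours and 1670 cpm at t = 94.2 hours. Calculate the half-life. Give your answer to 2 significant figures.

73 hours

Over Δt = 94.2 − 46.2 = 48 hours, the level fell by a factor of 2640/1670 ≈ 1.5808.
n = log₂(1.5808) ≈ 0.66069 half-lives, so t½ = 48/0.66069 ≈ 72.651 hours.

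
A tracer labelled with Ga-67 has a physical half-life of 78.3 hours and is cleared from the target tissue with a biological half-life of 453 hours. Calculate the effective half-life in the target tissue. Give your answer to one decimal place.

1/t_eff = 1/t_phys + 1/t_biol = 1/78.3 + 1/453 = 0.014979 per hour.
t_eff = 78.3 × 453 / (78.3 + 453) ≈ 66.761 hours.

66.8 hours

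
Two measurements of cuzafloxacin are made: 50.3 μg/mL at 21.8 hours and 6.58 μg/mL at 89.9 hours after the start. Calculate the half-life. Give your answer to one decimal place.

23.2 hours

Over Δt = 89.9 − 21.8 = 68.1 hours, the level fell by a factor of 50.3/6.58 ≈ 7.6444.
n = log₂(7.6444) ≈ 2.9344 half-lives, so t½ = 68.1/2.9344 ≈ 23.207 hours.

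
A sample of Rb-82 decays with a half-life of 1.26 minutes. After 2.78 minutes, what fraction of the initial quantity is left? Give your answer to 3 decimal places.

0.217

n = 2.78/1.26 ≈ 2.2063 half-lives.
Fraction remaining = (1/2)^2.2063 ≈ 0.21668.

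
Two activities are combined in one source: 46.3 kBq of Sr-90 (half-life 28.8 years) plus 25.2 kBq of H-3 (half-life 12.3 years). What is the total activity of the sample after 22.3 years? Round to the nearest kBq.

Sr-90: 46.3 × (1/2)^(22.3/28.8) = 46.3 × (1/2)^0.77431 ≈ 27.07 kBq.
H-3: 25.2 × (1/2)^(22.3/12.3) = 25.2 × (1/2)^1.813 ≈ 7.1718 kBq.
Total = 27.07 + 7.1718 ≈ 34.242 kBq.

34 kBq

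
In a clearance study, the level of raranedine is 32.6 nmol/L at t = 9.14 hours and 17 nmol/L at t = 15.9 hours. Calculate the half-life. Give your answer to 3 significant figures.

7.20 hours

Over Δt = 15.9 − 9.14 = 6.76 hours, the level fell by a factor of 32.6/17 ≈ 1.9176.
n = log₂(1.9176) ≈ 0.93934 half-lives, so t½ = 6.76/0.93934 ≈ 7.1966 hours.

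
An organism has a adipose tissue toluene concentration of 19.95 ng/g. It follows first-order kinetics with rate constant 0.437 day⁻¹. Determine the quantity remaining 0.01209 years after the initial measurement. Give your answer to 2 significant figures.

t½ = ln 2 / λ = 0.69315 / 0.437 ≈ 1.5861 days.
Convert the elapsed time: 0.01209 years = 4.41285 days.
Number of half-lives: n = 4.41285/1.5861 ≈ 2.7821.
Remaining = 19.95 × (1/2)^2.7821 = 19.95 × 0.14538 ≈ 2.9003 ng/g.

2.9 ng/g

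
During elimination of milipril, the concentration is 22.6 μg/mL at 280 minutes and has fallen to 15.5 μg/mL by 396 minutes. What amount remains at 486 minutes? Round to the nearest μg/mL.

12 μg/mL

Over Δt = 396 − 280 = 116 minutes, the level fell by a factor of 22.6/15.5 ≈ 1.4581.
n = log₂(1.4581) ≈ 0.54405 half-lives, so t½ = 116/0.54405 ≈ 213.21 minutes.
From t = 396 to t = 486: 15.5 × (1/2)^((486−396)/213.21) ≈ 11.568 μg/mL.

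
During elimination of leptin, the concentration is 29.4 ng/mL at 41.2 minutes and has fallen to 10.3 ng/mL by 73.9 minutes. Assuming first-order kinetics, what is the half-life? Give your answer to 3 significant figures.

Over Δt = 73.9 − 41.2 = 32.7 minutes, the level fell by a factor of 29.4/10.3 ≈ 2.8544.
n = log₂(2.8544) ≈ 1.5132 half-lives, so t½ = 32.7/1.5132 ≈ 21.61 minutes.

21.6 minutes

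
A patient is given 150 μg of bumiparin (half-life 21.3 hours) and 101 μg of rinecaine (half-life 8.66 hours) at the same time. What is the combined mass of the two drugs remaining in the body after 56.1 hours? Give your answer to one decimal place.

bumiparin: 150 × (1/2)^(56.1/21.3) = 150 × (1/2)^2.6338 ≈ 24.168 μg.
rinecaine: 101 × (1/2)^(56.1/8.66) = 101 × (1/2)^6.4781 ≈ 1.133 μg.
Total = 24.168 + 1.133 ≈ 25.301 μg.

25.3 μg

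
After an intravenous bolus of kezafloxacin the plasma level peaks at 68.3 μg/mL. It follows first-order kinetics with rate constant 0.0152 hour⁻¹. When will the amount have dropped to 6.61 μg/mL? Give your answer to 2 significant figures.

150 hours

t½ = ln 2 / λ = 0.69315 / 0.0152 ≈ 45.602 hours.
Fraction remaining = 6.61/68.3 ≈ 0.096779.
n = log₂(68.3/6.61) = ln(10.333)/ln 2 ≈ 3.3692 half-lives.
t = n × t½ = 3.3692 × 45.602 ≈ 153.64 hours.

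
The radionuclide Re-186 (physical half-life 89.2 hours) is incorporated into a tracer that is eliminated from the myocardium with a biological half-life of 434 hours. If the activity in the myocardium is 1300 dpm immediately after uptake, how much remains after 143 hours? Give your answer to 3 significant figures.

341 dpm

1/t_eff = 1/t_phys + 1/t_biol = 1/89.2 + 1/434 = 0.013515 per hour.
t_eff = 89.2 × 434 / (89.2 + 434) ≈ 73.992 hours.
Remaining = 1300 × (1/2)^(143/73.992) = 1300 × (1/2)^1.9326 ≈ 340.54 dpm.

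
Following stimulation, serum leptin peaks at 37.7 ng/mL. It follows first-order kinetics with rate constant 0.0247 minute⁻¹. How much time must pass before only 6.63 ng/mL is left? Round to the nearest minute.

t½ = ln 2 / λ = 0.69315 / 0.0247 ≈ 28.063 minutes.
Fraction remaining = 6.63/37.7 ≈ 0.17586.
n = log₂(37.7/6.63) = ln(5.6863)/ln 2 ≈ 2.5075 half-lives.
t = n × t½ = 2.5075 × 28.063 ≈ 70.367 minutes.

70 minutes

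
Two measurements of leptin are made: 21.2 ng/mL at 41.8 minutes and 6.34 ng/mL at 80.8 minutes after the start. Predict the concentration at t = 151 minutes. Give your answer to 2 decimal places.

Over Δt = 80.8 − 41.8 = 39 minutes, the level fell by a factor of 21.2/6.34 ≈ 3.3438.
n = log₂(3.3438) ≈ 1.7415 half-lives, so t½ = 39/1.7415 ≈ 22.394 minutes.
From t = 80.8 to t = 151: 6.34 × (1/2)^((151−80.8)/22.394) ≈ 0.72185 ng/mL.

0.72 ng/mL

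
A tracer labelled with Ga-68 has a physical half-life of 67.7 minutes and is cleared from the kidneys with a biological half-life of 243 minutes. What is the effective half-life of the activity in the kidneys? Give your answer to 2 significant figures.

53 minutes

1/t_eff = 1/t_phys + 1/t_biol = 1/67.7 + 1/243 = 0.018886 per minute.
t_eff = 67.7 × 243 / (67.7 + 243) ≈ 52.949 minutes.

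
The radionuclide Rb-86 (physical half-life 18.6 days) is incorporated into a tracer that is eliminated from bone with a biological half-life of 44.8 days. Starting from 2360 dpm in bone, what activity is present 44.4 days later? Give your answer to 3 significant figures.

227 dpm

1/t_eff = 1/t_phys + 1/t_biol = 1/18.6 + 1/44.8 = 0.076085 per day.
t_eff = 18.6 × 44.8 / (18.6 + 44.8) ≈ 13.143 days.
Remaining = 2360 × (1/2)^(44.4/13.143) = 2360 × (1/2)^3.3782 ≈ 226.98 dpm.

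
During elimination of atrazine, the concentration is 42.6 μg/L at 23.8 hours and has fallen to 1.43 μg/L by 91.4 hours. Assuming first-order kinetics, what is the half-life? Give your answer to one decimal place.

13.8 hours

Over Δt = 91.4 − 23.8 = 67.6 hours, the level fell by a factor of 42.6/1.43 ≈ 29.79.
n = log₂(29.79) ≈ 4.8968 half-lives, so t½ = 67.6/4.8968 ≈ 13.805 hours.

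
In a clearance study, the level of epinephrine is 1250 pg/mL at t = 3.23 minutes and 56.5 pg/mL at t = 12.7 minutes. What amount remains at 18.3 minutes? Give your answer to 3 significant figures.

Over Δt = 12.7 − 3.23 = 9.47 minutes, the level fell by a factor of 1250/56.5 ≈ 22.124.
n = log₂(22.124) ≈ 4.4675 half-lives, so t½ = 9.47/4.4675 ≈ 2.1197 minutes.
From t = 12.7 to t = 18.3: 56.5 × (1/2)^((18.3−12.7)/2.1197) ≈ 9.0527 pg/mL.

9.05 pg/mL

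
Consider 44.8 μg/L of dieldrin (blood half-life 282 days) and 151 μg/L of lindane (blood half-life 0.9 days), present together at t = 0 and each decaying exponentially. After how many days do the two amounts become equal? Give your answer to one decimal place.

1.6 days

Set 44.8·(1/2)^(t/282) = 151·(1/2)^(t/0.9).
Taking log₂: log₂(44.8/151) = t·(1/282 − 1/0.9).
log₂(0.29669) = -1.753; 1/282 − 1/0.9 = -1.1076.
t = -1.753 / -1.1076 ≈ 1.5827 days.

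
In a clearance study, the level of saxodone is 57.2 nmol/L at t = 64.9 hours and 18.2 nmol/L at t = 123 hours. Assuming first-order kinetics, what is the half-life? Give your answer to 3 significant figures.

35.2 hours

Over Δt = 123 − 64.9 = 58.1 hours, the level fell by a factor of 57.2/18.2 ≈ 3.1429.
n = log₂(3.1429) ≈ 1.6521 half-lives, so t½ = 58.1/1.6521 ≈ 35.168 hours.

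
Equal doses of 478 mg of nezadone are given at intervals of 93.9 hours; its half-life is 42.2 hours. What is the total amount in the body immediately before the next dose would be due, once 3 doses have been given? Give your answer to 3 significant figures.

The 3 doses were given 281.7, 187.8, 93.9 hours ago.
Total = 478·(1/2)^(281.7/42.2) + 478·(1/2)^(187.8/42.2) + 478·(1/2)^(93.9/42.2)
      = 4.6768 + 21.866 + 102.24 ≈ 128.78 mg.

129 mg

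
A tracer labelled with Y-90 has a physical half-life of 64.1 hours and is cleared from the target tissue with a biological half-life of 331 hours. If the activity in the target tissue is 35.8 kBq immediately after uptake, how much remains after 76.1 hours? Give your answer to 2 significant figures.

13 kBq

1/t_eff = 1/t_phys + 1/t_biol = 1/64.1 + 1/331 = 0.018622 per hour.
t_eff = 64.1 × 331 / (64.1 + 331) ≈ 53.701 hours.
Remaining = 35.8 × (1/2)^(76.1/53.701) = 35.8 × (1/2)^1.4171 ≈ 13.406 kBq.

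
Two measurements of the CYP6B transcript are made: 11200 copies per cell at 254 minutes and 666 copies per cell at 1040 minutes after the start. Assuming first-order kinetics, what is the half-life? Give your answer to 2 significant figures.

Over Δt = 1040 − 254 = 786 minutes, the level fell by a factor of 11200/666 ≈ 16.817.
n = log₂(16.817) ≈ 4.0718 half-lives, so t½ = 786/4.0718 ≈ 193.03 minutes.

190 minutes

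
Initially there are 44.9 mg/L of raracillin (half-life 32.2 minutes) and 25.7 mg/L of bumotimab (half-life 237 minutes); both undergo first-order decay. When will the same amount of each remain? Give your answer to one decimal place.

Set 44.9·(1/2)^(t/32.2) = 25.7·(1/2)^(t/237).
Taking log₂: log₂(44.9/25.7) = t·(1/32.2 − 1/237).
log₂(1.7471) = 0.80495; 1/32.2 − 1/237 = 0.026836.
t = 0.80495 / 0.026836 ≈ 29.994 minutes.

30.0 minutes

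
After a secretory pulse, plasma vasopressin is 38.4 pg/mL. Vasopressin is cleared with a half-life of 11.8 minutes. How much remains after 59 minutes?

Elapsed time is 5 half-lives (59/11.8).
Each half-life halves the amount: 38.4 × (1/2)^5 = 38.4/32 = 1.2 pg/mL.

1.2 pg/mL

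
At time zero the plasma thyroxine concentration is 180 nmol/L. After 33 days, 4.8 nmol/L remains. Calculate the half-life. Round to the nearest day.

A/A₀ = 4.8/180 ≈ 0.026667.
n = log₂(37.5) ≈ 5.2288 half-lives elapsed in 33 days.
t½ = 33/5.2288 ≈ 6.3112 days.

6 days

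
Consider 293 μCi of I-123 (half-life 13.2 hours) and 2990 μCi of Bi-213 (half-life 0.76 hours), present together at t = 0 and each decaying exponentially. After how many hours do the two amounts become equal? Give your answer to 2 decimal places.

2.70 hours

Set 293·(1/2)^(t/13.2) = 2990·(1/2)^(t/0.76).
Taking log₂: log₂(293/2990) = t·(1/13.2 − 1/0.76).
log₂(0.097993) = -3.3512; 1/13.2 − 1/0.76 = -1.24.
t = -3.3512 / -1.24 ≈ 2.7025 hours.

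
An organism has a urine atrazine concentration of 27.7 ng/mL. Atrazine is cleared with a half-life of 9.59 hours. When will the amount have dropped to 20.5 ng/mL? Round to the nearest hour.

4 hours

Fraction remaining = 20.5/27.7 ≈ 0.74007.
n = log₂(27.7/20.5) = ln(1.3512)/ln 2 ≈ 0.43426 half-lives.
t = n × t½ = 0.43426 × 9.59 ≈ 4.1646 hours.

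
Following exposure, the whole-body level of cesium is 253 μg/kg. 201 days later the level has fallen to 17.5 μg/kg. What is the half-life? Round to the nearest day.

52 days

A/A₀ = 17.5/253 ≈ 0.06917.
n = log₂(14.457) ≈ 3.8537 half-lives elapsed in 201 days.
t½ = 201/3.8537 ≈ 52.158 days.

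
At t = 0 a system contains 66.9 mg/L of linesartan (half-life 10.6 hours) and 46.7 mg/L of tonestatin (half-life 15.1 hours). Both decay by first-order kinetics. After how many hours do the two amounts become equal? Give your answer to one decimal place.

18.4 hours

Set 66.9·(1/2)^(t/10.6) = 46.7·(1/2)^(t/15.1).
Taking log₂: log₂(66.9/46.7) = t·(1/10.6 − 1/15.1).
log₂(1.4325) = 0.51858; 1/10.6 − 1/15.1 = 0.028114.
t = 0.51858 / 0.028114 ≈ 18.445 hours.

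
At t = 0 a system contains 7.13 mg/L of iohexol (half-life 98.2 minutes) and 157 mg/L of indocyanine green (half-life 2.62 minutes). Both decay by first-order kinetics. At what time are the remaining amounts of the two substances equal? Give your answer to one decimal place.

Set 7.13·(1/2)^(t/98.2) = 157·(1/2)^(t/2.62).
Taking log₂: log₂(7.13/157) = t·(1/98.2 − 1/2.62).
log₂(0.045414) = -4.4607; 1/98.2 − 1/2.62 = -0.3715.
t = -4.4607 / -0.3715 ≈ 12.007 minutes.

12.0 minutes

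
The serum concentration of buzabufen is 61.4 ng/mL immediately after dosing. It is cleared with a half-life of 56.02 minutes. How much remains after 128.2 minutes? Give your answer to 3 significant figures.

12.6 ng/mL

Number of half-lives: n = 128.2/56.02 ≈ 2.2885.
Remaining = 61.4 × (1/2)^2.2885 = 61.4 × 0.20469 ≈ 12.568 ng/mL.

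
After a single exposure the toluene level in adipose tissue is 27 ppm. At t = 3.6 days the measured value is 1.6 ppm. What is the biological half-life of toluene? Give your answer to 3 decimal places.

0.883 days

A/A₀ = 1.6/27 ≈ 0.059259.
n = log₂(16.875) ≈ 4.0768 half-lives elapsed in 3.6 days.
t½ = 3.6/4.0768 ≈ 0.88304 days.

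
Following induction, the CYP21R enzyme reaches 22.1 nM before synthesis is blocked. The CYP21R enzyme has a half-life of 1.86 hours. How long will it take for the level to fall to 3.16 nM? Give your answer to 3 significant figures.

5.22 hours

Fraction remaining = 3.16/22.1 ≈ 0.14299.
n = log₂(22.1/3.16) = ln(6.9937)/ln 2 ≈ 2.806 half-lives.
t = n × t½ = 2.806 × 1.86 ≈ 5.2193 hours.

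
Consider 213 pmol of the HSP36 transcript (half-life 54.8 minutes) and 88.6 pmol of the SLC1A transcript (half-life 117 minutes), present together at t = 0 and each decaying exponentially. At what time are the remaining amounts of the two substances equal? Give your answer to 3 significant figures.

Set 213·(1/2)^(t/54.8) = 88.6·(1/2)^(t/117).
Taking log₂: log₂(213/88.6) = t·(1/54.8 − 1/117).
log₂(2.4041) = 1.2655; 1/54.8 − 1/117 = 0.0097012.
t = 1.2655 / 0.0097012 ≈ 130.45 minutes.

130 minutes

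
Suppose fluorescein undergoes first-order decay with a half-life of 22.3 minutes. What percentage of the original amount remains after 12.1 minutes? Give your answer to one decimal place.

68.7%

n = 12.1/22.3 ≈ 0.5426 half-lives.
Fraction remaining = (1/2)^0.5426 ≈ 0.68653, i.e. 68.653%.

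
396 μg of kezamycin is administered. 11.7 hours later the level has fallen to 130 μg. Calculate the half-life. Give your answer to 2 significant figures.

A/A₀ = 130/396 ≈ 0.32828.
n = log₂(3.0462) ≈ 1.607 half-lives elapsed in 11.7 hours.
t½ = 11.7/1.607 ≈ 7.2807 hours.

7.3 hours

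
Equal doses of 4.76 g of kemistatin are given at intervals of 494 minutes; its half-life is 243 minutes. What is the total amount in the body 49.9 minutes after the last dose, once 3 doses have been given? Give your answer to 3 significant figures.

5.38 g

The 3 doses were given 1037.9, 543.9, 49.9 minutes ago.
Total = 4.76·(1/2)^(1037.9/243) + 4.76·(1/2)^(543.9/243) + 4.76·(1/2)^(49.9/243)
      = 0.24652 + 1.0088 + 4.1285 ≈ 5.3838 g.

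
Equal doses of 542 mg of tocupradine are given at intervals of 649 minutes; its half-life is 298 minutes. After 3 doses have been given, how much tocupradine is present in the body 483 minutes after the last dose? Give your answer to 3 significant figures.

The 3 doses were given 1781, 1132, 483 minutes ago.
Total = 542·(1/2)^(1781/298) + 542·(1/2)^(1132/298) + 542·(1/2)^(483/298)
      = 8.6078 + 38.948 + 176.23 ≈ 223.79 mg.

224 mg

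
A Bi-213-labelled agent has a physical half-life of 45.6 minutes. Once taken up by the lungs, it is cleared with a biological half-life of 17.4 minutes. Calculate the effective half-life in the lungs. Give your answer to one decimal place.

1/t_eff = 1/t_phys + 1/t_biol = 1/45.6 + 1/17.4 = 0.079401 per minute.
t_eff = 45.6 × 17.4 / (45.6 + 17.4) ≈ 12.594 minutes.

12.6 minutes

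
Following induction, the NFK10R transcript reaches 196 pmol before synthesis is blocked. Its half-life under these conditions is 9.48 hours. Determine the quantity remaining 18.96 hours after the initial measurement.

Elapsed time is 2 half-lives (18.96/9.48).
Each half-life halves the amount: 196 × (1/2)^2 = 196/4 = 49 pmol.

49 pmol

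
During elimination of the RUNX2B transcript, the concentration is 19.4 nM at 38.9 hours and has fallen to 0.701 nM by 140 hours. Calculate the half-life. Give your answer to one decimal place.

Over Δt = 140 − 38.9 = 101.1 hours, the level fell by a factor of 19.4/0.701 ≈ 27.675.
n = log₂(27.675) ≈ 4.7905 half-lives, so t½ = 101.1/4.7905 ≈ 21.104 hours.

21.1 hours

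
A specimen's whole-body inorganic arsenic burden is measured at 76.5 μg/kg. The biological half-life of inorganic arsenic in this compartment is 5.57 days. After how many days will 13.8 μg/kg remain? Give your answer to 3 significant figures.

Fraction remaining = 13.8/76.5 ≈ 0.18039.
n = log₂(76.5/13.8) = ln(5.5435)/ln 2 ≈ 2.4708 half-lives.
t = n × t½ = 2.4708 × 5.57 ≈ 13.762 days.

13.8 days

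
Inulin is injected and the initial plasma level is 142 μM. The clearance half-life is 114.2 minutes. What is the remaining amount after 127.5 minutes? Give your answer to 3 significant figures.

Number of half-lives: n = 127.5/114.2 ≈ 1.1165.
Remaining = 142 × (1/2)^1.1165 = 142 × 0.46122 ≈ 65.494 μM.

65.5 μM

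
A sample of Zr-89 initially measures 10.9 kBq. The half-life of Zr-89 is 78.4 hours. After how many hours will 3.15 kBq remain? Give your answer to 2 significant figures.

Fraction remaining = 3.15/10.9 ≈ 0.28899.
n = log₂(10.9/3.15) = ln(3.4603)/ln 2 ≈ 1.7909 half-lives.
t = n × t½ = 1.7909 × 78.4 ≈ 140.41 hours.

140 hours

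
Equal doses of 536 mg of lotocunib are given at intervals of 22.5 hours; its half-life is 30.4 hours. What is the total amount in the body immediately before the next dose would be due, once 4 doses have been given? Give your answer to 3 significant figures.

697 mg

The 4 doses were given 90, 67.5, 45, 22.5 hours ago.
Total = 536·(1/2)^(90/30.4) + 536·(1/2)^(67.5/30.4) + 536·(1/2)^(45/30.4) + 536·(1/2)^(22.5/30.4)
      = 68.859 + 115.02 + 192.11 + 320.9 ≈ 696.88 mg.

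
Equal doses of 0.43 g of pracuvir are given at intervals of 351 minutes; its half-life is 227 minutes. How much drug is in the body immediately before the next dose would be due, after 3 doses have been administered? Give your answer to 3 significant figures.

0.215 g

The 3 doses were given 1053, 702, 351 minutes ago.
Total = 0.43·(1/2)^(1053/227) + 0.43·(1/2)^(702/227) + 0.43·(1/2)^(351/227)
      = 0.017261 + 0.050412 + 0.14723 ≈ 0.2149 g.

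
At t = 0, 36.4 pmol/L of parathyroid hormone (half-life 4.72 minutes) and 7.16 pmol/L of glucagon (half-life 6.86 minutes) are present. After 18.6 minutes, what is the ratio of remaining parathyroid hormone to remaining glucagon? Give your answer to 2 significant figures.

parathyroid hormone: 36.4 × (1/2)^(18.6/4.72) = 36.4 × (1/2)^3.9407 ≈ 2.3705 pmol/L.
glucagon: 7.16 × (1/2)^(18.6/6.86) = 7.16 × (1/2)^2.7114 ≈ 1.0932 pmol/L.
Ratio ≈ 2.3705 / 1.0932 ≈ 2.1684.

2.2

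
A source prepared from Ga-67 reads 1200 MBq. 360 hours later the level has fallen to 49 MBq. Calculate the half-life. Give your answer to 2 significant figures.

A/A₀ = 49/1200 ≈ 0.040833.
n = log₂(24.49) ≈ 4.6141 half-lives elapsed in 360 hours.
t½ = 360/4.6141 ≈ 78.022 hours.

78 hours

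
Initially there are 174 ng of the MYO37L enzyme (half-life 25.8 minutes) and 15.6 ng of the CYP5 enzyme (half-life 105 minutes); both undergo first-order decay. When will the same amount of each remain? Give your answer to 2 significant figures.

Set 174·(1/2)^(t/25.8) = 15.6·(1/2)^(t/105).
Taking log₂: log₂(174/15.6) = t·(1/25.8 − 1/105).
log₂(11.154) = 3.4795; 1/25.8 − 1/105 = 0.029236.
t = 3.4795 / 0.029236 ≈ 119.01 minutes.

120 minutes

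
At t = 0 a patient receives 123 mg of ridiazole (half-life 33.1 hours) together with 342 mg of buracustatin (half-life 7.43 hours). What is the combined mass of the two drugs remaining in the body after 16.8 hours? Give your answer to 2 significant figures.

ridiazole: 123 × (1/2)^(16.8/33.1) = 123 × (1/2)^0.50755 ≈ 86.52 mg.
buracustatin: 342 × (1/2)^(16.8/7.43) = 342 × (1/2)^2.2611 ≈ 71.345 mg.
Total = 86.52 + 71.345 ≈ 157.87 mg.

160 mg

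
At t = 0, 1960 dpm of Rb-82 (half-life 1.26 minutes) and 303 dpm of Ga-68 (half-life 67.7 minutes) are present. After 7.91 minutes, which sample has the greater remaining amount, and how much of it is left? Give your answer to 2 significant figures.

Rb-82: 1960 × (1/2)^6.2778 ≈ 25.261 dpm.
Ga-68: 303 × (1/2)^0.11684 ≈ 279.43 dpm.
Ga-68 has more remaining, at ≈ 279.43 dpm.

Ga-68, 280 dpm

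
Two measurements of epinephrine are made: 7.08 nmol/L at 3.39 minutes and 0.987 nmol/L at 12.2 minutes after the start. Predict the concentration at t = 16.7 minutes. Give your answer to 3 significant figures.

0.361 nmol/L

Over Δt = 12.2 − 3.39 = 8.81 minutes, the level fell by a factor of 7.08/0.987 ≈ 7.1733.
n = log₂(7.1733) ≈ 2.8426 half-lives, so t½ = 8.81/2.8426 ≈ 3.0992 minutes.
From t = 12.2 to t = 16.7: 0.987 × (1/2)^((16.7−12.2)/3.0992) ≈ 0.36077 nmol/L.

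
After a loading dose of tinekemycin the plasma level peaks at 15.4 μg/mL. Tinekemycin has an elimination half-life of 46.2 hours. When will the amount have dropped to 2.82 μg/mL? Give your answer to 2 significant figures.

110 hours

Fraction remaining = 2.82/15.4 ≈ 0.18312.
n = log₂(15.4/2.82) = ln(5.461)/ln 2 ≈ 2.4492 half-lives.
t = n × t½ = 2.4492 × 46.2 ≈ 113.15 hours.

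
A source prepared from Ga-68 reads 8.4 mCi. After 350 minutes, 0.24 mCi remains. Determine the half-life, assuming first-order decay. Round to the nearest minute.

68 minutes

A/A₀ = 0.24/8.4 ≈ 0.028571.
n = log₂(35) ≈ 5.1293 half-lives elapsed in 350 minutes.
t½ = 350/5.1293 ≈ 68.236 minutes.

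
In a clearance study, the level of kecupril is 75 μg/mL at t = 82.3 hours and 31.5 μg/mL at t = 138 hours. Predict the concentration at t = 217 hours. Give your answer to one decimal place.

Over Δt = 138 − 82.3 = 55.7 hours, the level fell by a factor of 75/31.5 ≈ 2.381.
n = log₂(2.381) ≈ 1.2515 half-lives, so t½ = 55.7/1.2515 ≈ 44.505 hours.
From t = 138 to t = 217: 31.5 × (1/2)^((217−138)/44.505) ≈ 9.2037 μg/mL.

9.2 μg/mL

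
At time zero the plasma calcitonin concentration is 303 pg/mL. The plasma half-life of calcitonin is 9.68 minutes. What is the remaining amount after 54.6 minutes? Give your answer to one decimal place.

6.1 pg/mL

Number of half-lives: n = 54.6/9.68 ≈ 5.6405.
Remaining = 303 × (1/2)^5.6405 = 303 × 0.020047 ≈ 6.0741 pg/mL.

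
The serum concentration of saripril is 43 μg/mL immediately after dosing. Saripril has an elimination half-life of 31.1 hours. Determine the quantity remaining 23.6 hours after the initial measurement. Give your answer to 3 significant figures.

Number of half-lives: n = 23.6/31.1 ≈ 0.75884.
Remaining = 43 × (1/2)^0.75884 = 43 × 0.59097 ≈ 25.412 μg/mL.

25.4 μg/mL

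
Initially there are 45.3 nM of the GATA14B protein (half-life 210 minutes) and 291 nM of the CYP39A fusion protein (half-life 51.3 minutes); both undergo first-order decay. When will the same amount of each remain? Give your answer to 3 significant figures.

182 minutes

Set 45.3·(1/2)^(t/210) = 291·(1/2)^(t/51.3).
Taking log₂: log₂(45.3/291) = t·(1/210 − 1/51.3).
log₂(0.15567) = -2.6834; 1/210 − 1/51.3 = -0.014731.
t = -2.6834 / -0.014731 ≈ 182.16 minutes.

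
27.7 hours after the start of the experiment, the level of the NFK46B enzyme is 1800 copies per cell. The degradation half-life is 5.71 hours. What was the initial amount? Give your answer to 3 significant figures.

Number of half-lives elapsed: n = 27.7/5.71 ≈ 4.8511.
A₀ = A × 2^n = 1800 × 2^4.8511 = 1800 × 28.863 ≈ 51953 copies per cell.

52000 copies per cell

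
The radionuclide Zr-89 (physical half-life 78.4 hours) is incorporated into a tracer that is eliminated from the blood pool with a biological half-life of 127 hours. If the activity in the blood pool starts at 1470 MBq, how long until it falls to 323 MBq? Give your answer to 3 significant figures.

106 hours

1/t_eff = 1/t_phys + 1/t_biol = 1/78.4 + 1/127 = 0.020629 per hour.
t_eff = 78.4 × 127 / (78.4 + 127) ≈ 48.475 hours.
n = log₂(1470/323) ≈ 2.1862; t = 2.1862 × 48.475 ≈ 105.98 hours.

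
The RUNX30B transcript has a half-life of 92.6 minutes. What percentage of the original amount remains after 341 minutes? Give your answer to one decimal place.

n = 341/92.6 ≈ 3.6825 half-lives.
Fraction remaining = (1/2)^3.6825 ≈ 0.077885, i.e. 7.7885%.

7.8%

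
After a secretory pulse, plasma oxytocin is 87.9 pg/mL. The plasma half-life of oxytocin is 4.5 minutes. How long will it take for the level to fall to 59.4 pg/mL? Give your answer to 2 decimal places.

2.54 minutes

Fraction remaining = 59.4/87.9 ≈ 0.67577.
n = log₂(87.9/59.4) = ln(1.4798)/ln 2 ≈ 0.5654 half-lives.
t = n × t½ = 0.5654 × 4.5 ≈ 2.5443 minutes.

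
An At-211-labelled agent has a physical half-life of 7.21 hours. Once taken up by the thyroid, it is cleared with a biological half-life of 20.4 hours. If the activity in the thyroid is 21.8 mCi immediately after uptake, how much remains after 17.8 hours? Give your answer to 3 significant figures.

2.15 mCi

1/t_eff = 1/t_phys + 1/t_biol = 1/7.21 + 1/20.4 = 0.18772 per hour.
t_eff = 7.21 × 20.4 / (7.21 + 20.4) ≈ 5.3272 hours.
Remaining = 21.8 × (1/2)^(17.8/5.3272) = 21.8 × (1/2)^3.3413 ≈ 2.1509 mCi.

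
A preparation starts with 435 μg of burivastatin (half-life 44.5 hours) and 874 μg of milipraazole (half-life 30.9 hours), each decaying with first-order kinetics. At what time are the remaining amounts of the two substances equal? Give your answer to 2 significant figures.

Set 435·(1/2)^(t/44.5) = 874·(1/2)^(t/30.9).
Taking log₂: log₂(435/874) = t·(1/44.5 − 1/30.9).
log₂(0.49771) = -1.0066; 1/44.5 − 1/30.9 = -0.0098905.
t = -1.0066 / -0.0098905 ≈ 101.78 hours.

100 hours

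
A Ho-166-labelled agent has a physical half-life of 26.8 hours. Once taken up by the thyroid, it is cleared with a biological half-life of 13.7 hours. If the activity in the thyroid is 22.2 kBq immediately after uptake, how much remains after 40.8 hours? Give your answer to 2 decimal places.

1/t_eff = 1/t_phys + 1/t_biol = 1/26.8 + 1/13.7 = 0.11031 per hour.
t_eff = 26.8 × 13.7 / (26.8 + 13.7) ≈ 9.0657 hours.
Remaining = 22.2 × (1/2)^(40.8/9.0657) = 22.2 × (1/2)^4.5005 ≈ 0.98078 kBq.

0.98 kBq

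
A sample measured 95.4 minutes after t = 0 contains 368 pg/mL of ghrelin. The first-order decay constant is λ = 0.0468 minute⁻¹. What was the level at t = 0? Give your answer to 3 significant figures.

t½ = ln 2 / λ = 0.69315 / 0.0468 ≈ 14.811 minutes.
Number of half-lives elapsed: n = 95.4/14.811 ≈ 6.4412.
A₀ = A × 2^n = 368 × 2^6.4412 = 368 × 86.897 ≈ 31978 pg/mL.

32000 pg/mL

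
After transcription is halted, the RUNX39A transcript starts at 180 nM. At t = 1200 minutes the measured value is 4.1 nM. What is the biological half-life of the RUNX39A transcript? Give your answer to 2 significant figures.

220 minutes

A/A₀ = 4.1/180 ≈ 0.022778.
n = log₂(43.902) ≈ 5.4562 half-lives elapsed in 1200 minutes.
t½ = 1200/5.4562 ≈ 219.93 minutes.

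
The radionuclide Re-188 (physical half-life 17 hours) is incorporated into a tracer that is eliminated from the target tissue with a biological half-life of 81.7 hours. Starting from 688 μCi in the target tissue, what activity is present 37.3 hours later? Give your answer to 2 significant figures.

1/t_eff = 1/t_phys + 1/t_biol = 1/17 + 1/81.7 = 0.071063 per hour.
t_eff = 17 × 81.7 / (17 + 81.7) ≈ 14.072 hours.
Remaining = 688 × (1/2)^(37.3/14.072) = 688 × (1/2)^2.6507 ≈ 109.56 μCi.

110 μCi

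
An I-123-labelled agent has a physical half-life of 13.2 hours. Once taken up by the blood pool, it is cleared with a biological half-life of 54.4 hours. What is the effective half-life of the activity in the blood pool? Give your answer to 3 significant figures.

10.6 hours

1/t_eff = 1/t_phys + 1/t_biol = 1/13.2 + 1/54.4 = 0.09414 per hour.
t_eff = 13.2 × 54.4 / (13.2 + 54.4) ≈ 10.622 hours.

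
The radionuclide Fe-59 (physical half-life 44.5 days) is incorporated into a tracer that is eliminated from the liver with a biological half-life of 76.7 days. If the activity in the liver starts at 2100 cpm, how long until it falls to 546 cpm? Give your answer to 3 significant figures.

54.7 days

1/t_eff = 1/t_phys + 1/t_biol = 1/44.5 + 1/76.7 = 0.03551 per day.
t_eff = 44.5 × 76.7 / (44.5 + 76.7) ≈ 28.161 days.
n = log₂(2100/546) ≈ 1.9434; t = 1.9434 × 28.161 ≈ 54.729 days.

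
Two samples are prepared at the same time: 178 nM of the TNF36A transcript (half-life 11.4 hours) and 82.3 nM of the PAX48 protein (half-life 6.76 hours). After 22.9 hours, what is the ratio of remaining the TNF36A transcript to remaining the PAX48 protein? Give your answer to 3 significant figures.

TNF36A transcript: 178 × (1/2)^(22.9/11.4) = 178 × (1/2)^2.0088 ≈ 44.23 nM.
PAX48 protein: 82.3 × (1/2)^(22.9/6.76) = 82.3 × (1/2)^3.3876 ≈ 7.8639 nM.
Ratio ≈ 44.23 / 7.8639 ≈ 5.6245.

5.62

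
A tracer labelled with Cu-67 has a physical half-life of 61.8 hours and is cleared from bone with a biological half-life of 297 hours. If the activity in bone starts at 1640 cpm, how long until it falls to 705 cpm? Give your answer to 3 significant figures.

1/t_eff = 1/t_phys + 1/t_biol = 1/61.8 + 1/297 = 0.019548 per hour.
t_eff = 61.8 × 297 / (61.8 + 297) ≈ 51.156 hours.
n = log₂(1640/705) ≈ 1.218; t = 1.218 × 51.156 ≈ 62.307 hours.

62.3 hours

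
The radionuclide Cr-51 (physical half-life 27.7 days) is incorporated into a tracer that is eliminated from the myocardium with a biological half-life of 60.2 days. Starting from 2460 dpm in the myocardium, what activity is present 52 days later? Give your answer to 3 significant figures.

368 dpm

1/t_eff = 1/t_phys + 1/t_biol = 1/27.7 + 1/60.2 = 0.052712 per day.
t_eff = 27.7 × 60.2 / (27.7 + 60.2) ≈ 18.971 days.
Remaining = 2460 × (1/2)^(52/18.971) = 2460 × (1/2)^2.741 ≈ 367.96 dpm.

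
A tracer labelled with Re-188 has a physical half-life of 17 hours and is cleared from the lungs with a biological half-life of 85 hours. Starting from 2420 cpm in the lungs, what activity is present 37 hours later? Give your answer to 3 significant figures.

1/t_eff = 1/t_phys + 1/t_biol = 1/17 + 1/85 = 0.070588 per hour.
t_eff = 17 × 85 / (17 + 85) ≈ 14.167 hours.
Remaining = 2420 × (1/2)^(37/14.167) = 2420 × (1/2)^2.6118 ≈ 395.91 cpm.

396 cpm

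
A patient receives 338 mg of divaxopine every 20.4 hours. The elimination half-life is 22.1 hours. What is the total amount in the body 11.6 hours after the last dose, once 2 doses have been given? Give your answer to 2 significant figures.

The 2 doses were given 32, 11.6 hours ago.
Total = 338·(1/2)^(32/22.1) + 338·(1/2)^(11.6/22.1)
      = 123.89 + 234.91 ≈ 358.8 mg.

360 mg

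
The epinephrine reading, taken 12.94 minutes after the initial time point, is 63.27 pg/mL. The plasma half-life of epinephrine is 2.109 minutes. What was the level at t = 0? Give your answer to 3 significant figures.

Number of half-lives elapsed: n = 12.94/2.109 ≈ 6.1356.
A₀ = A × 2^n = 63.27 × 2^6.1356 = 63.27 × 70.308 ≈ 4448.4 pg/mL.

4450 pg/mL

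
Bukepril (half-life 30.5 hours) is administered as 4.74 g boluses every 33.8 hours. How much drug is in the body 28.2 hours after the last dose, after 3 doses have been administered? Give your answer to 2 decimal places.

4.19 g

The 3 doses were given 95.8, 62, 28.2 hours ago.
Total = 4.74·(1/2)^(95.8/30.5) + 4.74·(1/2)^(62/30.5) + 4.74·(1/2)^(28.2/30.5)
      = 0.53734 + 1.1584 + 2.4972 ≈ 4.1929 g.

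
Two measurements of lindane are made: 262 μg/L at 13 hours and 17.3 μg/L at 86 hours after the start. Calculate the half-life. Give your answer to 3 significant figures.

18.6 hours

Over Δt = 86 − 13 = 73 hours, the level fell by a factor of 262/17.3 ≈ 15.145.
n = log₂(15.145) ≈ 3.9207 half-lives, so t½ = 73/3.9207 ≈ 18.619 hours.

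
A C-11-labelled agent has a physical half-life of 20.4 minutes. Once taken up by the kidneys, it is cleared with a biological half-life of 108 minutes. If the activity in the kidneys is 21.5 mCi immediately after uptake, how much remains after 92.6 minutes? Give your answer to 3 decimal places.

1/t_eff = 1/t_phys + 1/t_biol = 1/20.4 + 1/108 = 0.058279 per minute.
t_eff = 20.4 × 108 / (20.4 + 108) ≈ 17.159 minutes.
Remaining = 21.5 × (1/2)^(92.6/17.159) = 21.5 × (1/2)^5.3966 ≈ 0.51038 mCi.

0.510 mCi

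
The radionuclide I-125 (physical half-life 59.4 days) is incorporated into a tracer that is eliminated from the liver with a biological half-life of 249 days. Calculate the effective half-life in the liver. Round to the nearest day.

1/t_eff = 1/t_phys + 1/t_biol = 1/59.4 + 1/249 = 0.020851 per day.
t_eff = 59.4 × 249 / (59.4 + 249) ≈ 47.959 days.

48 days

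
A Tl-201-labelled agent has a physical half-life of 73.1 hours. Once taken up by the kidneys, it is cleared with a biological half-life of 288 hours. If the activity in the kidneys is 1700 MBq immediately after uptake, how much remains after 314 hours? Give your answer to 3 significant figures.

40.7 MBq

1/t_eff = 1/t_phys + 1/t_biol = 1/73.1 + 1/288 = 0.017152 per hour.
t_eff = 73.1 × 288 / (73.1 + 288) ≈ 58.302 hours.
Remaining = 1700 × (1/2)^(314/58.302) = 1700 × (1/2)^5.3858 ≈ 40.66 MBq.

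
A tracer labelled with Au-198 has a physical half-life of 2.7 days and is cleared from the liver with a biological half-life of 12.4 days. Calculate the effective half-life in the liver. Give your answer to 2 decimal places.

1/t_eff = 1/t_phys + 1/t_biol = 1/2.7 + 1/12.4 = 0.45102 per day.
t_eff = 2.7 × 12.4 / (2.7 + 12.4) ≈ 2.2172 days.

2.22 days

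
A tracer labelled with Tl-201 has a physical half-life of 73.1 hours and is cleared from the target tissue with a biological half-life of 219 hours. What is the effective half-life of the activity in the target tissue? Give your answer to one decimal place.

54.8 hours

1/t_eff = 1/t_phys + 1/t_biol = 1/73.1 + 1/219 = 0.018246 per hour.
t_eff = 73.1 × 219 / (73.1 + 219) ≈ 54.806 hours.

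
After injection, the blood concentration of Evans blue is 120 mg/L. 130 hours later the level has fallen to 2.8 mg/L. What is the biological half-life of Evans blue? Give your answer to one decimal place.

24.0 hours

A/A₀ = 2.8/120 ≈ 0.023333.
n = log₂(42.857) ≈ 5.4215 half-lives elapsed in 130 hours.
t½ = 130/5.4215 ≈ 23.979 hours.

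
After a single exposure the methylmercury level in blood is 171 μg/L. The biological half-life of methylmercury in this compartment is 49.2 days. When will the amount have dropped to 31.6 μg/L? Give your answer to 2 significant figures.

120 days

Fraction remaining = 31.6/171 ≈ 0.1848.
n = log₂(171/31.6) = ln(5.4114)/ln 2 ≈ 2.436 half-lives.
t = n × t½ = 2.436 × 49.2 ≈ 119.85 days.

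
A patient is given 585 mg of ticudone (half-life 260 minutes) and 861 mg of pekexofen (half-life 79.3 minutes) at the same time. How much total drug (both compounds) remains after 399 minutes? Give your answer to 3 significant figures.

228 mg

ticudone: 585 × (1/2)^(399/260) = 585 × (1/2)^1.5346 ≈ 201.93 mg.
pekexofen: 861 × (1/2)^(399/79.3) = 861 × (1/2)^5.0315 ≈ 26.325 mg.
Total = 201.93 + 26.325 ≈ 228.25 mg.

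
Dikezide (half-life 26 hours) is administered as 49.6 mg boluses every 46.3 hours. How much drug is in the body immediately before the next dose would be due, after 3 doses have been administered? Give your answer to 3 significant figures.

19.9 mg

The 3 doses were given 138.9, 92.6, 46.3 hours ago.
Total = 49.6·(1/2)^(138.9/26) + 49.6·(1/2)^(92.6/26) + 49.6·(1/2)^(46.3/26)
      = 1.2226 + 4.201 + 14.435 ≈ 19.859 mg.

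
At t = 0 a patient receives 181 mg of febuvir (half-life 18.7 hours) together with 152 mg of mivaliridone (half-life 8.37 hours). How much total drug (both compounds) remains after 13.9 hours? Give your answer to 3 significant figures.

156 mg

febuvir: 181 × (1/2)^(13.9/18.7) = 181 × (1/2)^0.74332 ≈ 108.12 mg.
mivaliridone: 152 × (1/2)^(13.9/8.37) = 152 × (1/2)^1.6607 ≈ 48.076 mg.
Total = 108.12 + 48.076 ≈ 156.2 mg.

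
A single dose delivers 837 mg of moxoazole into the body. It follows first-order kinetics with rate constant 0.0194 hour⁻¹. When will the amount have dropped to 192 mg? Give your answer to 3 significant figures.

75.9 hours

t½ = ln 2 / λ = 0.69315 / 0.0194 ≈ 35.729 hours.
Fraction remaining = 192/837 ≈ 0.22939.
n = log₂(837/192) = ln(4.3594)/ln 2 ≈ 2.1241 half-lives.
t = n × t½ = 2.1241 × 35.729 ≈ 75.893 hours.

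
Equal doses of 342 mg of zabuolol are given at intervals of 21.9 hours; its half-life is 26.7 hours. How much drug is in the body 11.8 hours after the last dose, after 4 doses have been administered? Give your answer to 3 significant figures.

The 4 doses were given 77.5, 55.6, 33.7, 11.8 hours ago.
Total = 342·(1/2)^(77.5/26.7) + 342·(1/2)^(55.6/26.7) + 342·(1/2)^(33.7/26.7) + 342·(1/2)^(11.8/26.7)
      = 45.735 + 80.754 + 142.59 + 251.76 ≈ 520.83 mg.

521 mg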